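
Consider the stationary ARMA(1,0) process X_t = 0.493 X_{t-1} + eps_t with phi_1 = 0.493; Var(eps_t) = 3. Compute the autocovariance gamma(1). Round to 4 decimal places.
\gamma(1) = 1.9539

Multiply the model equation by X_{t-k} and take expectations. With theta_0 = psi_0 = 1 and psi_j the MA(infinity) weights, this gives
  gamma(k) - sum_i phi_i gamma(k-i) = c_k,
  c_k = sigma^2 * sum_{j=k..q} theta_j psi_{j-k}   (c_k = 0 for k > q),
using gamma(-m) = gamma(m).
Pure AR (q = 0): c_0 = sigma^2 = 3, c_k = 0 for k >= 1.
Equations for k = 0 and k = 1 (AR order 1):
  gamma(0) = phi_1 gamma(1) + c_0
  gamma(1) = phi_1 gamma(0) + c_1
Substituting the second into the first: gamma(0) (1 - phi_1^2) = c_0 + phi_1 c_1, so
  gamma(0) = c_0 / (1 - phi_1^2) = 3 / (1 - (0.493)^2) = 3 / 0.756951 = 3.963268.
  gamma(1) = phi_1 gamma(0) = (0.493)(3.963268) = 1.953891.
Therefore gamma(1) = 1.9539 (to 4 decimal places).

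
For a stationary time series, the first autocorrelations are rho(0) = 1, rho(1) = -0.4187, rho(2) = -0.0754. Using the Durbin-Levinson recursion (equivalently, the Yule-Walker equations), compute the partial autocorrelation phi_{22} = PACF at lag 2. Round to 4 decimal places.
\phi_{22} = -0.3040

The PACF at lag k is phi_{kk}, the last component of the solution
to the Yule-Walker system G_k phi = r_k where
  (G_k)_{ij} = rho(|i - j|), (r_k)_i = rho(i), i,j = 1..k.
Equivalently, Durbin-Levinson gives phi_{kk} iteratively:
  phi_{11} = rho(1)
  phi_{kk} = [rho(k) - sum_{j=1..k-1} phi_{k-1,j} rho(k-j)]
            / [1 - sum_{j=1..k-1} phi_{k-1,j} rho(j)],
  phi_{k,j} = phi_{k-1,j} - phi_{kk} phi_{k-1,k-j},  j = 1..k-1.
Step k = 1:
  phi_11 = rho(1) = -0.4187.
Step k = 2:
  phi_22 = [rho(2) - phi_11 rho(1)] / [1 - phi_11 rho(1)] = [-0.0754 - (-0.4187)(-0.4187)] / [1 - (-0.4187)(-0.4187)]
         = -0.25070969 / 0.82469031 = -0.304.
Therefore phi_{22} = -0.3040.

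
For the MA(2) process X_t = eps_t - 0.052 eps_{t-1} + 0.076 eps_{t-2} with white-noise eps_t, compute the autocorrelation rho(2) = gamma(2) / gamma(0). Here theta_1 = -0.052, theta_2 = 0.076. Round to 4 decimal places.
\rho(2) = 0.0754

For an MA(q) process with theta_0 = 1, the autocovariance is
  gamma(k) = sigma^2 * sum_{i=0..q-k} theta_i * theta_{i+k},
and rho(k) = gamma(k) / gamma(0). Sigma^2 cancels.
  numerator   = (1)*(0.076) = 0.076.
  denominator = (1)^2 + (-0.052)^2 + (0.076)^2 = 1.00848.
  rho(2) = 0.076 / 1.00848 = 0.0754.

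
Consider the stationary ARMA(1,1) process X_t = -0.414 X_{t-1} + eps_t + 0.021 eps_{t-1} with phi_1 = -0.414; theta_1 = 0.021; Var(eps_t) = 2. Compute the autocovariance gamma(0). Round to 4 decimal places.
\gamma(0) = 2.3728

Multiply the model equation by X_{t-k} and take expectations. With theta_0 = psi_0 = 1 and psi_j the MA(infinity) weights, this gives
  gamma(k) - sum_i phi_i gamma(k-i) = c_k,
  c_k = sigma^2 * sum_{j=k..q} theta_j psi_{j-k}   (c_k = 0 for k > q),
using gamma(-m) = gamma(m).
psi-weights needed (psi_j = theta_j + sum_i phi_i psi_{j-i}):
  psi_1 = theta_1 + phi_1 = 0.021 + (-0.414) = -0.393
Right-hand sides:
  c_0 = sigma^2 (1 + theta_1 psi_1) = 2 * (1 + (0.021)(-0.393)) = 2 * 0.991747 = 1.983494
  c_1 = sigma^2 theta_1 = 2 * (0.021) = 0.042
  c_2 = 0
Equations for k = 0 and k = 1 (AR order 1):
  gamma(0) = phi_1 gamma(1) + c_0
  gamma(1) = phi_1 gamma(0) + c_1
Substituting the second into the first: gamma(0) (1 - phi_1^2) = c_0 + phi_1 c_1, so
  gamma(0) = (c_0 + phi_1 c_1) / (1 - phi_1^2) = (1.983494 + (-0.414)(0.042)) / (1 - (-0.414)^2) = 1.966106 / 0.828604 = 2.372793.
Therefore gamma(0) = 2.3728 (to 4 decimal places).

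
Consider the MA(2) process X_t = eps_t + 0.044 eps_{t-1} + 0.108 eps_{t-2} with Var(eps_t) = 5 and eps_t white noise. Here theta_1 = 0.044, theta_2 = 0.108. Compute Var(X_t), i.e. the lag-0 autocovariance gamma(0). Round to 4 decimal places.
\gamma(0) = 5.0680

For an MA(q) process X_t = eps_t + sum_i theta_i eps_{t-i} with
Var(eps_t) = sigma^2, the variance is
  gamma(0) = sigma^2 * (1 + sum_i theta_i^2).
  sum_i theta_i^2 = (0.044)^2 + (0.108)^2 = 0.001936 + 0.011664 = 0.0136.
  gamma(0) = 5 * (1 + 0.0136) = 5 * 1.0136 = 5.068, which rounds to 5.0680.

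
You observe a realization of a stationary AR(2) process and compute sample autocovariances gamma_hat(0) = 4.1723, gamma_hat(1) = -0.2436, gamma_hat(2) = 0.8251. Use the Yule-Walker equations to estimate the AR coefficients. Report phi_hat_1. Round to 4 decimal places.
\hat\phi_{1} = -0.0470

The Yule-Walker equations for an AR(p) process read, in matrix form,
  Gamma_p phi = r_p,   with   (Gamma_p)_{ij} = gamma(|i - j|),
                       (r_p)_i = gamma(i),   i,j = 1..p.
Substitute the sample gammas (Toeplitz matrix and right-hand side of size 2):
  Gamma_p = [[4.1723, -0.2436], [-0.2436, 4.1723]]
  r_p     = [-0.2436, 0.8251]
Written out:
  4.1723 phi_1 - 0.2436 phi_2 = -0.2436
  -0.2436 phi_1 + 4.1723 phi_2 = 0.8251
Solve by Cramer's rule:
  det = gamma(0)^2 - gamma(1)^2 = (4.1723)^2 - (-0.2436)^2 = 17.40808729 - 0.05934096 = 17.34874633
  phi_hat_1 = [gamma(1) gamma(0) - gamma(1) gamma(2)] / det = [(-0.2436)(4.1723) - (-0.2436)(0.8251)] / 17.34874633 = -0.81537792 / 17.34874633 = -0.047
  phi_hat_2 = [gamma(0) gamma(2) - gamma(1)^2] / det = [(4.1723)(0.8251) - (-0.2436)^2] / 17.34874633 = 3.38322377 / 17.34874633 = 0.195
So phi_hat = [-0.0470, 0.1950].
Therefore phi_hat_1 = -0.0470.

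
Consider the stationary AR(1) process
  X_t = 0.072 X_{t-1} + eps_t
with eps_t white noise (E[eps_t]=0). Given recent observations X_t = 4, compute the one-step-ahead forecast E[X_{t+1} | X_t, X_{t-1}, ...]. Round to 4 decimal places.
E[X_{t+1} \mid \mathcal F_t] = 0.2880

For an AR(p) model X_t = c + sum_i phi_i X_{t-i} + eps_t, the
one-step-ahead conditional mean is
  E[X_{t+1} | X_t, ...] = c + sum_i phi_i X_{t+1-i}.
Substitute known values:
  E[X_{t+1} | ...] = (0.072) * (4)
                   = 0.2880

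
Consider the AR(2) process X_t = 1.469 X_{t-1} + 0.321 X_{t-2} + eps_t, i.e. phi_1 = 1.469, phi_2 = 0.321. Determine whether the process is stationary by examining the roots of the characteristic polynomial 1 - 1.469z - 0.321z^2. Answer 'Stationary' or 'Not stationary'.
\text{Not stationary}

The AR(p) characteristic polynomial is P(z) = 1 - 1.469z - 0.321z^2.
Stationarity requires all roots to lie outside the unit circle, i.e. |z| > 1 for every root.
Set 1 + (-1.469) z + (-0.321) z^2 = 0, i.e. a z^2 + b z + c = 0 with a = -0.321, b = -1.469, c = 1.
Discriminant D = b^2 - 4ac = (-1.469)^2 - 4*(-0.321)*1 = 2.157961 - (-1.284) = 3.441961.
D >= 0, so the roots are real: z = (-b +/- sqrt(D)) / (2a) = (1.469 +/- 1.855252) / (-0.642).
  z_1 = (1.469 + 1.855252) / (-0.642) = -5.178,   |z_1| = 5.178.
  z_2 = (1.469 - 1.855252) / (-0.642) = 0.6016,   |z_2| = 0.6016.
Moduli of all roots: 5.1780, 0.6016.
All moduli strictly greater than 1? No.
Verdict: Not stationary.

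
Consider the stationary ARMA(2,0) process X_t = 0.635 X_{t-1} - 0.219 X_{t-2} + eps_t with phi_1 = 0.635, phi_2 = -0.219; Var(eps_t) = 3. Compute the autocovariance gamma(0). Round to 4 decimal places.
\gamma(0) = 4.3247

Multiply the model equation by X_{t-k} and take expectations. With theta_0 = psi_0 = 1 and psi_j the MA(infinity) weights, this gives
  gamma(k) - sum_i phi_i gamma(k-i) = c_k,
  c_k = sigma^2 * sum_{j=k..q} theta_j psi_{j-k}   (c_k = 0 for k > q),
using gamma(-m) = gamma(m).
Pure AR (q = 0): c_0 = sigma^2 = 3, c_k = 0 for k >= 1.
Equations for k = 0, 1, 2 (AR order 2, c_2 = 0):
  (E0) gamma(0) = phi_1 gamma(1) + phi_2 gamma(2) + c_0
  (E1) gamma(1) = phi_1 gamma(0) + phi_2 gamma(1) + c_1
  (E2) gamma(2) = phi_1 gamma(1) + phi_2 gamma(0)
From (E1): gamma(1) = A gamma(0) + B with
  A = phi_1 / (1 - phi_2) = 0.635 / 1.219 = 0.520919,   B = c_1 / (1 - phi_2) = 0 / 1.219 = 0.
Insert (E2) into (E0): gamma(0) (1 - phi_2^2) = phi_1 (1 + phi_2) gamma(1) + c_0.
  phi_1 (1 + phi_2) = (0.635)(0.781) = 0.495935,   1 - phi_2^2 = 0.952039.
Replace gamma(1) by A gamma(0) + B and collect gamma(0):
  gamma(0) [0.952039 - (0.495935)(0.520919)] = c_0 = 3
  gamma(0) * 0.693697 = 3
  gamma(0) = 3 / 0.693697 = 4.324654.
Therefore gamma(0) = 4.3247 (to 4 decimal places).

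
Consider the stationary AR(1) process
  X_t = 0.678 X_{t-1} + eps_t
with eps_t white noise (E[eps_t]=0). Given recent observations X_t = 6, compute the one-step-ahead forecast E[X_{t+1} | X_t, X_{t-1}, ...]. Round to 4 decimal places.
E[X_{t+1} \mid \mathcal F_t] = 4.0680

For an AR(p) model X_t = c + sum_i phi_i X_{t-i} + eps_t, the
one-step-ahead conditional mean is
  E[X_{t+1} | X_t, ...] = c + sum_i phi_i X_{t+1-i}.
Substitute known values:
  E[X_{t+1} | ...] = (0.678) * (6)
                   = 4.0680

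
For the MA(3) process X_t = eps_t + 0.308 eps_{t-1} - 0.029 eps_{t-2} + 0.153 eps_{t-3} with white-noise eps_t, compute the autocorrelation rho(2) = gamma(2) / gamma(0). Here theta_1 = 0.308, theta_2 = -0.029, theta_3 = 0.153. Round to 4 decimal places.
\rho(2) = 0.0162

For an MA(q) process with theta_0 = 1, the autocovariance is
  gamma(k) = sigma^2 * sum_{i=0..q-k} theta_i * theta_{i+k},
and rho(k) = gamma(k) / gamma(0). Sigma^2 cancels.
  numerator   = (1)*(-0.029) + (0.308)*(0.153) = 0.018124.
  denominator = (1)^2 + (0.308)^2 + (-0.029)^2 + (0.153)^2 = 1.119114.
  rho(2) = 0.018124 / 1.119114 = 0.0162.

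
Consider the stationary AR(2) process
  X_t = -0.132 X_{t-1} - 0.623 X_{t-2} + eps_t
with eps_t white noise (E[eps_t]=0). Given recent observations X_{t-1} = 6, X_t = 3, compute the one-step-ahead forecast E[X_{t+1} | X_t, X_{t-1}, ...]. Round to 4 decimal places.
E[X_{t+1} \mid \mathcal F_t] = -4.1340

For an AR(p) model X_t = c + sum_i phi_i X_{t-i} + eps_t, the
one-step-ahead conditional mean is
  E[X_{t+1} | X_t, ...] = c + sum_i phi_i X_{t+1-i}.
Substitute known values:
  E[X_{t+1} | ...] = (-0.132) * (3) + (-0.623) * (6)
                   = -4.1340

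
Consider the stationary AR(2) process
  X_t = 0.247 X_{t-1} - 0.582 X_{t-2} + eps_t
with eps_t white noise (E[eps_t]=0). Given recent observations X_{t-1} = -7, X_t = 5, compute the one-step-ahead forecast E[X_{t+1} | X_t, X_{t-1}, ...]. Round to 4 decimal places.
E[X_{t+1} \mid \mathcal F_t] = 5.3090

For an AR(p) model X_t = c + sum_i phi_i X_{t-i} + eps_t, the
one-step-ahead conditional mean is
  E[X_{t+1} | X_t, ...] = c + sum_i phi_i X_{t+1-i}.
Substitute known values:
  E[X_{t+1} | ...] = (0.247) * (5) + (-0.582) * (-7)
                   = 5.3090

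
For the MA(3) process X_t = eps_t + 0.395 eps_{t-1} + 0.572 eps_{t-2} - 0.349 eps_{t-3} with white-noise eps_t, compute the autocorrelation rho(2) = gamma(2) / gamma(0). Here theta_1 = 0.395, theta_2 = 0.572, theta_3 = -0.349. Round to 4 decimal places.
\rho(2) = 0.2705

For an MA(q) process with theta_0 = 1, the autocovariance is
  gamma(k) = sigma^2 * sum_{i=0..q-k} theta_i * theta_{i+k},
and rho(k) = gamma(k) / gamma(0). Sigma^2 cancels.
  numerator   = (1)*(0.572) + (0.395)*(-0.349) = 0.434145.
  denominator = (1)^2 + (0.395)^2 + (0.572)^2 + (-0.349)^2 = 1.60501.
  rho(2) = 0.434145 / 1.60501 = 0.2705.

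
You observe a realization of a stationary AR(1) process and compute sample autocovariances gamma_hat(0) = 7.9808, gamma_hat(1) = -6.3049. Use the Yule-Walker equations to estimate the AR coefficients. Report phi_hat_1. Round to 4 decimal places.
\hat\phi_{1} = -0.7900

The Yule-Walker equations for an AR(p) process read, in matrix form,
  Gamma_p phi = r_p,   with   (Gamma_p)_{ij} = gamma(|i - j|),
                       (r_p)_i = gamma(i),   i,j = 1..p.
Substitute the sample gammas (Toeplitz matrix and right-hand side of size 1):
  Gamma_p = [[7.9808]]
  r_p     = [-6.3049]
With p = 1 this is the single equation gamma(0) phi_1 = gamma(1):
  phi_hat_1 = gamma(1) / gamma(0) = -6.3049 / 7.9808 = -0.7900.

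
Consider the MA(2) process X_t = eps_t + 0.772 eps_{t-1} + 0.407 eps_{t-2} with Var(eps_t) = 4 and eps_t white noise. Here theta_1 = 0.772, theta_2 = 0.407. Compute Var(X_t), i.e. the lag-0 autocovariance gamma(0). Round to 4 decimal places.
\gamma(0) = 7.0465

For an MA(q) process X_t = eps_t + sum_i theta_i eps_{t-i} with
Var(eps_t) = sigma^2, the variance is
  gamma(0) = sigma^2 * (1 + sum_i theta_i^2).
  sum_i theta_i^2 = (0.772)^2 + (0.407)^2 = 0.595984 + 0.165649 = 0.761633.
  gamma(0) = 4 * (1 + 0.761633) = 4 * 1.761633 = 7.046532, which rounds to 7.0465.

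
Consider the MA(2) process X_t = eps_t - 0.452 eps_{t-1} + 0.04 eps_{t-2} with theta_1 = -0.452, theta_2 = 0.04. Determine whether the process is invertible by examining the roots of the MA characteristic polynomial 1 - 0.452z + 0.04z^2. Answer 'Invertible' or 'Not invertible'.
\text{Invertible}

The MA(q) characteristic polynomial is P(z) = 1 - 0.452z + 0.04z^2.
Invertibility requires all roots to lie outside the unit circle, i.e. |z| > 1 for every root.
Set 1 + (-0.452) z + (0.04) z^2 = 0, i.e. a z^2 + b z + c = 0 with a = 0.04, b = -0.452, c = 1.
Discriminant D = b^2 - 4ac = (-0.452)^2 - 4*(0.04)*1 = 0.204304 - (0.16) = 0.044304.
D >= 0, so the roots are real: z = (-b +/- sqrt(D)) / (2a) = (0.452 +/- 0.210485) / (0.08).
  z_1 = (0.452 + 0.210485) / (0.08) = 8.2811,   |z_1| = 8.2811.
  z_2 = (0.452 - 0.210485) / (0.08) = 3.0189,   |z_2| = 3.0189.
Moduli of all roots: 8.2811, 3.0189.
All moduli strictly greater than 1? Yes.
Verdict: Invertible.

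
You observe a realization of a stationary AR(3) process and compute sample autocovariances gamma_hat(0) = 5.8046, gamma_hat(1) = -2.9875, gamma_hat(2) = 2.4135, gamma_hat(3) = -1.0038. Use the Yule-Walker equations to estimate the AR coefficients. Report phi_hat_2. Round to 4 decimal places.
\hat\phi_{2} = 0.2650

The Yule-Walker equations for an AR(p) process read, in matrix form,
  Gamma_p phi = r_p,   with   (Gamma_p)_{ij} = gamma(|i - j|),
                       (r_p)_i = gamma(i),   i,j = 1..p.
Substitute the sample gammas (Toeplitz matrix and right-hand side of size 3):
  Gamma_p = [[5.8046, -2.9875, 2.4135], [-2.9875, 5.8046, -2.9875], [2.4135, -2.9875, 5.8046]]
  r_p     = [-2.9875, 2.4135, -1.0038]
Written out (R1..R3):
  (R1) 5.8046 phi_1 - 2.9875 phi_2 + 2.4135 phi_3 = -2.9875
  (R2) -2.9875 phi_1 + 5.8046 phi_2 - 2.9875 phi_3 = 2.4135
  (R3) 2.4135 phi_1 - 2.9875 phi_2 + 5.8046 phi_3 = -1.0038
Gaussian elimination:
  R2 <- R2 - (-2.9875/5.8046) R1 = R2 - (-0.514678) R1:  4.266999 phi_2 - 1.745325 phi_3 = 0.875899
  R3 <- R3 - (2.4135/5.8046) R1 = R3 - (0.415791) R1:  -1.745325 phi_2 + 4.801089 phi_3 = 0.238375
  R3 <- R3 - (-1.745325/4.266999) R2 = R3 - (-0.409029) R2:  4.087201 phi_3 = 0.596643
Back-substitution:
  phi_hat_3 = 0.596643 / 4.087201 = 0.145978
  phi_hat_2 = (0.875899 - (-1.745325)(0.145978)) / 4.266999 = 0.264982
  phi_hat_1 = (-2.9875 - (-2.9875)(0.264982) - (2.4135)(0.145978)) / 5.8046 = -0.438994
So phi_hat = [-0.4390, 0.2650, 0.1460].
Therefore phi_hat_2 = 0.2650.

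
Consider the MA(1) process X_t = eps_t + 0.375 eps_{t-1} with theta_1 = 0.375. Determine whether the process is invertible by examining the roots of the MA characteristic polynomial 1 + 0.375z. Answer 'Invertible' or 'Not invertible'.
\text{Invertible}

The MA(q) characteristic polynomial is P(z) = 1 + 0.375z.
Invertibility requires all roots to lie outside the unit circle, i.e. |z| > 1 for every root.
This is linear in z: 1 + (0.375) z = 0  =>  z = -1/(0.375) = -2.666667,  |z| = 2.666667.
Moduli of all roots: 2.6667.
All moduli strictly greater than 1? Yes.
Verdict: Invertible.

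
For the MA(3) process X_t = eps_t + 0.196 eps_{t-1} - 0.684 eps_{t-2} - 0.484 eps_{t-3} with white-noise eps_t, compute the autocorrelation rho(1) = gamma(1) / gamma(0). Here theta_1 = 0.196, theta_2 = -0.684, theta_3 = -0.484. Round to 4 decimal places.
\rho(1) = 0.2258

For an MA(q) process with theta_0 = 1, the autocovariance is
  gamma(k) = sigma^2 * sum_{i=0..q-k} theta_i * theta_{i+k},
and rho(k) = gamma(k) / gamma(0). Sigma^2 cancels.
  numerator   = (1)*(0.196) + (0.196)*(-0.684) + (-0.684)*(-0.484) = 0.392992.
  denominator = (1)^2 + (0.196)^2 + (-0.684)^2 + (-0.484)^2 = 1.740528.
  rho(1) = 0.392992 / 1.740528 = 0.2258.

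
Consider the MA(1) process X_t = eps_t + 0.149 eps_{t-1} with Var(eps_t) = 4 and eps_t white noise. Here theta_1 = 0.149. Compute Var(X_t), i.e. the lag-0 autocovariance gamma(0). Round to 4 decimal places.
\gamma(0) = 4.0888

For an MA(q) process X_t = eps_t + sum_i theta_i eps_{t-i} with
Var(eps_t) = sigma^2, the variance is
  gamma(0) = sigma^2 * (1 + sum_i theta_i^2).
  sum_i theta_i^2 = (0.149)^2 = 0.022201.
  gamma(0) = 4 * (1 + 0.022201) = 4 * 1.022201 = 4.088804, which rounds to 4.0888.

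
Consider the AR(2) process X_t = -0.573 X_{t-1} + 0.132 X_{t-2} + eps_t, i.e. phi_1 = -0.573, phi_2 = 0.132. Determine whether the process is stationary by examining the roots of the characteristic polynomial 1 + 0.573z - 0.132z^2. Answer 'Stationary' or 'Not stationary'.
\text{Stationary}

The AR(p) characteristic polynomial is P(z) = 1 + 0.573z - 0.132z^2.
Stationarity requires all roots to lie outside the unit circle, i.e. |z| > 1 for every root.
Set 1 + (0.573) z + (-0.132) z^2 = 0, i.e. a z^2 + b z + c = 0 with a = -0.132, b = 0.573, c = 1.
Discriminant D = b^2 - 4ac = (0.573)^2 - 4*(-0.132)*1 = 0.328329 - (-0.528) = 0.856329.
D >= 0, so the roots are real: z = (-b +/- sqrt(D)) / (2a) = (-0.573 +/- 0.92538) / (-0.264).
  z_1 = (-0.573 + 0.92538) / (-0.264) = -1.3348,   |z_1| = 1.3348.
  z_2 = (-0.573 - 0.92538) / (-0.264) = 5.6757,   |z_2| = 5.6757.
Moduli of all roots: 1.3348, 5.6757.
All moduli strictly greater than 1? Yes.
Verdict: Stationary.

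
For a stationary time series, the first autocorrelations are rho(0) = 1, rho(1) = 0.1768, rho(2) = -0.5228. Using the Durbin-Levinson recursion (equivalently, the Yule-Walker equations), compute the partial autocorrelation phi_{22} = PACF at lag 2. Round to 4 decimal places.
\phi_{22} = -0.5719

The PACF at lag k is phi_{kk}, the last component of the solution
to the Yule-Walker system G_k phi = r_k where
  (G_k)_{ij} = rho(|i - j|), (r_k)_i = rho(i), i,j = 1..k.
Equivalently, Durbin-Levinson gives phi_{kk} iteratively:
  phi_{11} = rho(1)
  phi_{kk} = [rho(k) - sum_{j=1..k-1} phi_{k-1,j} rho(k-j)]
            / [1 - sum_{j=1..k-1} phi_{k-1,j} rho(j)],
  phi_{k,j} = phi_{k-1,j} - phi_{kk} phi_{k-1,k-j},  j = 1..k-1.
Step k = 1:
  phi_11 = rho(1) = 0.1768.
Step k = 2:
  phi_22 = [rho(2) - phi_11 rho(1)] / [1 - phi_11 rho(1)] = [-0.5228 - (0.1768)(0.1768)] / [1 - (0.1768)(0.1768)]
         = -0.55405824 / 0.96874176 = -0.5719.
Therefore phi_{22} = -0.5719.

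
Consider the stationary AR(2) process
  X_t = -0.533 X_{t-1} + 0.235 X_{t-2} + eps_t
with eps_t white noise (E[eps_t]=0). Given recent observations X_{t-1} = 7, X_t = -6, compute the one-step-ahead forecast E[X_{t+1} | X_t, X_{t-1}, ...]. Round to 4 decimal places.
E[X_{t+1} \mid \mathcal F_t] = 4.8430

For an AR(p) model X_t = c + sum_i phi_i X_{t-i} + eps_t, the
one-step-ahead conditional mean is
  E[X_{t+1} | X_t, ...] = c + sum_i phi_i X_{t+1-i}.
Substitute known values:
  E[X_{t+1} | ...] = (-0.533) * (-6) + (0.235) * (7)
                   = 4.8430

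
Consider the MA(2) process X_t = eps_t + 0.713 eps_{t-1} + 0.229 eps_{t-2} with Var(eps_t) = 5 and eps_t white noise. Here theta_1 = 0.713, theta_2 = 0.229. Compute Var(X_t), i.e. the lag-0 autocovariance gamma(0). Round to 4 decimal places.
\gamma(0) = 7.8041

For an MA(q) process X_t = eps_t + sum_i theta_i eps_{t-i} with
Var(eps_t) = sigma^2, the variance is
  gamma(0) = sigma^2 * (1 + sum_i theta_i^2).
  sum_i theta_i^2 = (0.713)^2 + (0.229)^2 = 0.508369 + 0.052441 = 0.56081.
  gamma(0) = 5 * (1 + 0.56081) = 5 * 1.56081 = 7.80405, which rounds to 7.8041.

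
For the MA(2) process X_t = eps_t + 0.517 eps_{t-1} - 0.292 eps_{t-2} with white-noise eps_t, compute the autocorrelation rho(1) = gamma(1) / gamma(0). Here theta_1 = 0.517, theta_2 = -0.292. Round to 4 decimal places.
\rho(1) = 0.2706

For an MA(q) process with theta_0 = 1, the autocovariance is
  gamma(k) = sigma^2 * sum_{i=0..q-k} theta_i * theta_{i+k},
and rho(k) = gamma(k) / gamma(0). Sigma^2 cancels.
  numerator   = (1)*(0.517) + (0.517)*(-0.292) = 0.366036.
  denominator = (1)^2 + (0.517)^2 + (-0.292)^2 = 1.352553.
  rho(1) = 0.366036 / 1.352553 = 0.2706.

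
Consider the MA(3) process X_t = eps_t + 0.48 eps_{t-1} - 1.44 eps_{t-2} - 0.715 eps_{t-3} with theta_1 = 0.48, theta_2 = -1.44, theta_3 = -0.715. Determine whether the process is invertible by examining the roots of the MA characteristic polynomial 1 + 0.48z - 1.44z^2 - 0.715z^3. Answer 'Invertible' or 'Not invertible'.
\text{Not invertible}

The MA(q) characteristic polynomial is P(z) = 1 + 0.48z - 1.44z^2 - 0.715z^3.
Invertibility requires all roots to lie outside the unit circle, i.e. |z| > 1 for every root.
Degree 3: look for a simple real root z0 first, then factor out (1 - z/z0) and solve the remaining quadratic.
Testing z0 = -2: P(-2) = 1 + (0.48)(-2) + (-1.44)(-2)^2 + (-0.715)(-2)^3
  = 1 + (-0.96) + (-5.76) + (5.72) = 0.  So z_0 = -2 is a root, |z_0| = 2.
Divide out the factor (1 + 0.5 z) = (1 - z/z0) (since 1/z0 = -0.5):
  P(z) = (1 + 0.5 z)(1 + (-0.02) z + (-1.43) z^2)
  [check: z-coef -0.02 - (-0.5) = 0.48; z^2-coef -1.43 - (-0.5)(-0.02) = -1.44; z^3-coef -(-0.5)(-1.43) = -0.715.]
Remaining roots from the quadratic factor 1 + (-0.02) z + (-1.43) z^2:
  Set 1 + (-0.02) z + (-1.43) z^2 = 0, i.e. a z^2 + b z + c = 0 with a = -1.43, b = -0.02, c = 1.
  Discriminant D = b^2 - 4ac = (-0.02)^2 - 4*(-1.43)*1 = 0.0004 - (-5.72) = 5.7204.
  D >= 0, so the roots are real: z = (-b +/- sqrt(D)) / (2a) = (0.02 +/- 2.391736) / (-2.86).
    z_1 = (0.02 + 2.391736) / (-2.86) = -0.8433,   |z_1| = 0.8433.
    z_2 = (0.02 - 2.391736) / (-2.86) = 0.8293,   |z_2| = 0.8293.
Moduli of all roots: 2.0000, 0.8433, 0.8293.
All moduli strictly greater than 1? No.
Verdict: Not invertible.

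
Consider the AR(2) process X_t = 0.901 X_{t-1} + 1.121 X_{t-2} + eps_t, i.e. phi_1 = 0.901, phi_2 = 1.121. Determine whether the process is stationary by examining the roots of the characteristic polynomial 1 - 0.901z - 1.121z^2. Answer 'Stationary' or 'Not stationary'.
\text{Not stationary}

The AR(p) characteristic polynomial is P(z) = 1 - 0.901z - 1.121z^2.
Stationarity requires all roots to lie outside the unit circle, i.e. |z| > 1 for every root.
Set 1 + (-0.901) z + (-1.121) z^2 = 0, i.e. a z^2 + b z + c = 0 with a = -1.121, b = -0.901, c = 1.
Discriminant D = b^2 - 4ac = (-0.901)^2 - 4*(-1.121)*1 = 0.811801 - (-4.484) = 5.295801.
D >= 0, so the roots are real: z = (-b +/- sqrt(D)) / (2a) = (0.901 +/- 2.301261) / (-2.242).
  z_1 = (0.901 + 2.301261) / (-2.242) = -1.4283,   |z_1| = 1.4283.
  z_2 = (0.901 - 2.301261) / (-2.242) = 0.6246,   |z_2| = 0.6246.
Moduli of all roots: 1.4283, 0.6246.
All moduli strictly greater than 1? No.
Verdict: Not stationary.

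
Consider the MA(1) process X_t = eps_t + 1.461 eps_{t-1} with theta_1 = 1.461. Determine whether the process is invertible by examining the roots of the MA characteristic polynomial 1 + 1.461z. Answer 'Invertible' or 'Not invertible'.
\text{Not invertible}

The MA(q) characteristic polynomial is P(z) = 1 + 1.461z.
Invertibility requires all roots to lie outside the unit circle, i.e. |z| > 1 for every root.
This is linear in z: 1 + (1.461) z = 0  =>  z = -1/(1.461) = -0.684463,  |z| = 0.684463.
Moduli of all roots: 0.6845.
All moduli strictly greater than 1? No.
Verdict: Not invertible.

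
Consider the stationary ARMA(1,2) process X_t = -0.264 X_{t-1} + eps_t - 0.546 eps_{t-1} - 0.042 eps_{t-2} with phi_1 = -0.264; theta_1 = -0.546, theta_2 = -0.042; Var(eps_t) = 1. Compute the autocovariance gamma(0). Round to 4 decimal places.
\gamma(0) = 1.6878

Multiply the model equation by X_{t-k} and take expectations. With theta_0 = psi_0 = 1 and psi_j the MA(infinity) weights, this gives
  gamma(k) - sum_i phi_i gamma(k-i) = c_k,
  c_k = sigma^2 * sum_{j=k..q} theta_j psi_{j-k}   (c_k = 0 for k > q),
using gamma(-m) = gamma(m).
psi-weights needed (psi_j = theta_j + sum_i phi_i psi_{j-i}):
  psi_1 = theta_1 + phi_1 = -0.546 + (-0.264) = -0.81
  psi_2 = theta_2 + phi_1 psi_1 = -0.042 + (-0.264)(-0.81) = 0.17184
Right-hand sides:
  c_0 = sigma^2 (1 + theta_1 psi_1 + theta_2 psi_2) = 1 * (1 + (-0.546)(-0.81) + (-0.042)(0.17184)) = 1 * 1.435043 = 1.435043
  c_1 = sigma^2 (theta_1 + theta_2 psi_1) = 1 * (-0.546 + (-0.042)(-0.81)) = -0.51198
  c_2 = sigma^2 theta_2 = 1 * (-0.042) = -0.042
Equations for k = 0 and k = 1 (AR order 1):
  gamma(0) = phi_1 gamma(1) + c_0
  gamma(1) = phi_1 gamma(0) + c_1
Substituting the second into the first: gamma(0) (1 - phi_1^2) = c_0 + phi_1 c_1, so
  gamma(0) = (c_0 + phi_1 c_1) / (1 - phi_1^2) = (1.435043 + (-0.264)(-0.51198)) / (1 - (-0.264)^2) = 1.570205 / 0.930304 = 1.687841.
Therefore gamma(0) = 1.6878 (to 4 decimal places).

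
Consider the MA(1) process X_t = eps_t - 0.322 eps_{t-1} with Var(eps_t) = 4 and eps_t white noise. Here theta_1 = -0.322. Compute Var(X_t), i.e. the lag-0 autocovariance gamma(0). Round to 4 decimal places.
\gamma(0) = 4.4147

For an MA(q) process X_t = eps_t + sum_i theta_i eps_{t-i} with
Var(eps_t) = sigma^2, the variance is
  gamma(0) = sigma^2 * (1 + sum_i theta_i^2).
  sum_i theta_i^2 = (-0.322)^2 = 0.103684.
  gamma(0) = 4 * (1 + 0.103684) = 4 * 1.103684 = 4.414736, which rounds to 4.4147.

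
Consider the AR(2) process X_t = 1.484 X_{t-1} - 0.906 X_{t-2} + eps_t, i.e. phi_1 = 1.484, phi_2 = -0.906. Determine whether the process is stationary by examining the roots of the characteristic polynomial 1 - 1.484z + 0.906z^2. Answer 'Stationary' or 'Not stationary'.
\text{Stationary}

The AR(p) characteristic polynomial is P(z) = 1 - 1.484z + 0.906z^2.
Stationarity requires all roots to lie outside the unit circle, i.e. |z| > 1 for every root.
Set 1 + (-1.484) z + (0.906) z^2 = 0, i.e. a z^2 + b z + c = 0 with a = 0.906, b = -1.484, c = 1.
Discriminant D = b^2 - 4ac = (-1.484)^2 - 4*(0.906)*1 = 2.202256 - (3.624) = -1.421744.
D < 0, so the roots are the complex-conjugate pair z = (-b +/- i sqrt(-D)) / (2a) = 0.819 +/- 0.658i.
For a conjugate pair |z|^2 = z * conj(z) = (product of roots) = c/a = 1/(0.906) = 1.103753, so |z| = sqrt(1.103753) = 1.0506 for both roots.
Moduli of all roots: 1.0506, 1.0506.
All moduli strictly greater than 1? Yes.
Verdict: Stationary.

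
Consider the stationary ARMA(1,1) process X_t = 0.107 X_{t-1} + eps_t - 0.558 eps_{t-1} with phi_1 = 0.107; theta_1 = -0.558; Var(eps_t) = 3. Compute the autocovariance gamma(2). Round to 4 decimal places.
\gamma(2) = -0.1377

Multiply the model equation by X_{t-k} and take expectations. With theta_0 = psi_0 = 1 and psi_j the MA(infinity) weights, this gives
  gamma(k) - sum_i phi_i gamma(k-i) = c_k,
  c_k = sigma^2 * sum_{j=k..q} theta_j psi_{j-k}   (c_k = 0 for k > q),
using gamma(-m) = gamma(m).
psi-weights needed (psi_j = theta_j + sum_i phi_i psi_{j-i}):
  psi_1 = theta_1 + phi_1 = -0.558 + (0.107) = -0.451
Right-hand sides:
  c_0 = sigma^2 (1 + theta_1 psi_1) = 3 * (1 + (-0.558)(-0.451)) = 3 * 1.251658 = 3.754974
  c_1 = sigma^2 theta_1 = 3 * (-0.558) = -1.674
  c_2 = 0
Equations for k = 0 and k = 1 (AR order 1):
  gamma(0) = phi_1 gamma(1) + c_0
  gamma(1) = phi_1 gamma(0) + c_1
Substituting the second into the first: gamma(0) (1 - phi_1^2) = c_0 + phi_1 c_1, so
  gamma(0) = (c_0 + phi_1 c_1) / (1 - phi_1^2) = (3.754974 + (0.107)(-1.674)) / (1 - (0.107)^2) = 3.575856 / 0.988551 = 3.61727.
  gamma(1) = phi_1 gamma(0) + c_1 = (0.107)(3.61727) + (-1.674) = -1.286952.
For k = 2 (> q): gamma(2) = phi_1 gamma(1) = (0.107)(-1.286952) = -0.137704.
Therefore gamma(2) = -0.1377 (to 4 decimal places).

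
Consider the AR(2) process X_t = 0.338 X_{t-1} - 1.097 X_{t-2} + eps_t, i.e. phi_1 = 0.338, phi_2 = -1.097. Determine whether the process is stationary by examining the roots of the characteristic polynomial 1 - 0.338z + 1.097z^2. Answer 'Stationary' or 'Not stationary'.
\text{Not stationary}

The AR(p) characteristic polynomial is P(z) = 1 - 0.338z + 1.097z^2.
Stationarity requires all roots to lie outside the unit circle, i.e. |z| > 1 for every root.
Set 1 + (-0.338) z + (1.097) z^2 = 0, i.e. a z^2 + b z + c = 0 with a = 1.097, b = -0.338, c = 1.
Discriminant D = b^2 - 4ac = (-0.338)^2 - 4*(1.097)*1 = 0.114244 - (4.388) = -4.273756.
D < 0, so the roots are the complex-conjugate pair z = (-b +/- i sqrt(-D)) / (2a) = 0.1541 +/- 0.9423i.
For a conjugate pair |z|^2 = z * conj(z) = (product of roots) = c/a = 1/(1.097) = 0.911577, so |z| = sqrt(0.911577) = 0.9548 for both roots.
Moduli of all roots: 0.9548, 0.9548.
All moduli strictly greater than 1? No.
Verdict: Not stationary.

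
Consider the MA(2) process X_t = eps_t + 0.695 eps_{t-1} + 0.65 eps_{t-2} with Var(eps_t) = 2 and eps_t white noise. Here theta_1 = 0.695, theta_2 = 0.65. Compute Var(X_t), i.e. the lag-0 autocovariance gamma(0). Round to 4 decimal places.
\gamma(0) = 3.8111

For an MA(q) process X_t = eps_t + sum_i theta_i eps_{t-i} with
Var(eps_t) = sigma^2, the variance is
  gamma(0) = sigma^2 * (1 + sum_i theta_i^2).
  sum_i theta_i^2 = (0.695)^2 + (0.65)^2 = 0.483025 + 0.4225 = 0.905525.
  gamma(0) = 2 * (1 + 0.905525) = 2 * 1.905525 = 3.81105, which rounds to 3.8111.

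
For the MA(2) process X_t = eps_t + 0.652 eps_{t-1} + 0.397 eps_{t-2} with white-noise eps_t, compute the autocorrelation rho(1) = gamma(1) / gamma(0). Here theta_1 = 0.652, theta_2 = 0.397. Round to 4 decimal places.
\rho(1) = 0.5755

For an MA(q) process with theta_0 = 1, the autocovariance is
  gamma(k) = sigma^2 * sum_{i=0..q-k} theta_i * theta_{i+k},
and rho(k) = gamma(k) / gamma(0). Sigma^2 cancels.
  numerator   = (1)*(0.652) + (0.652)*(0.397) = 0.910844.
  denominator = (1)^2 + (0.652)^2 + (0.397)^2 = 1.582713.
  rho(1) = 0.910844 / 1.582713 = 0.5755.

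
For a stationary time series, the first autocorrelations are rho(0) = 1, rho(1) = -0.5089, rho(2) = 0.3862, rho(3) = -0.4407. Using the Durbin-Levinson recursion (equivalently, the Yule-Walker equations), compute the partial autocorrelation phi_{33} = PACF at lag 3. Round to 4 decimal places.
\phi_{33} = -0.2649

The PACF at lag k is phi_{kk}, the last component of the solution
to the Yule-Walker system G_k phi = r_k where
  (G_k)_{ij} = rho(|i - j|), (r_k)_i = rho(i), i,j = 1..k.
Equivalently, Durbin-Levinson gives phi_{kk} iteratively:
  phi_{11} = rho(1)
  phi_{kk} = [rho(k) - sum_{j=1..k-1} phi_{k-1,j} rho(k-j)]
            / [1 - sum_{j=1..k-1} phi_{k-1,j} rho(j)],
  phi_{k,j} = phi_{k-1,j} - phi_{kk} phi_{k-1,k-j},  j = 1..k-1.
Step k = 1:
  phi_11 = rho(1) = -0.5089.
Step k = 2:
  phi_22 = [rho(2) - phi_11 rho(1)] / [1 - phi_11 rho(1)] = [0.3862 - (-0.5089)(-0.5089)] / [1 - (-0.5089)(-0.5089)]
         = 0.12722079 / 0.74102079 = 0.171683.
  Update: phi_21 = phi_11 - phi_22 phi_11 = -0.5089 - (0.171683)(-0.5089) = -0.42153.
Step k = 3:
  phi_33 = [rho(3) - phi_21 rho(2) - phi_22 rho(1)] / [1 - phi_21 rho(1) - phi_22 rho(2)]
    numerator   = -0.4407 - (-0.42153)(0.3862) - (0.171683)(-0.5089) = -0.19053538
    denominator = 1 - (-0.42153)(-0.5089) - (0.171683)(0.3862) = 0.71917912
  phi_33 = -0.19053538 / 0.71917912 = -0.2649.
Therefore phi_{33} = -0.2649.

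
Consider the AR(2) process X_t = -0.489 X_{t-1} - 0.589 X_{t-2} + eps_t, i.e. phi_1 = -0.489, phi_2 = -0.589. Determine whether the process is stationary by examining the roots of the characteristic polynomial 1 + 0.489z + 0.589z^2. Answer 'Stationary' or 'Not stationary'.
\text{Stationary}

The AR(p) characteristic polynomial is P(z) = 1 + 0.489z + 0.589z^2.
Stationarity requires all roots to lie outside the unit circle, i.e. |z| > 1 for every root.
Set 1 + (0.489) z + (0.589) z^2 = 0, i.e. a z^2 + b z + c = 0 with a = 0.589, b = 0.489, c = 1.
Discriminant D = b^2 - 4ac = (0.489)^2 - 4*(0.589)*1 = 0.239121 - (2.356) = -2.116879.
D < 0, so the roots are the complex-conjugate pair z = (-b +/- i sqrt(-D)) / (2a) = -0.4151 +/- 1.2351i.
For a conjugate pair |z|^2 = z * conj(z) = (product of roots) = c/a = 1/(0.589) = 1.697793, so |z| = sqrt(1.697793) = 1.303 for both roots.
Moduli of all roots: 1.3030, 1.3030.
All moduli strictly greater than 1? Yes.
Verdict: Stationary.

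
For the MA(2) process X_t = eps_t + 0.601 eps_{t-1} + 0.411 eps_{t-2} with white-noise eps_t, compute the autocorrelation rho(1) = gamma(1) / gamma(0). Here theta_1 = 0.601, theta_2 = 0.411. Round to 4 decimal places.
\rho(1) = 0.5542

For an MA(q) process with theta_0 = 1, the autocovariance is
  gamma(k) = sigma^2 * sum_{i=0..q-k} theta_i * theta_{i+k},
and rho(k) = gamma(k) / gamma(0). Sigma^2 cancels.
  numerator   = (1)*(0.601) + (0.601)*(0.411) = 0.848011.
  denominator = (1)^2 + (0.601)^2 + (0.411)^2 = 1.530122.
  rho(1) = 0.848011 / 1.530122 = 0.5542.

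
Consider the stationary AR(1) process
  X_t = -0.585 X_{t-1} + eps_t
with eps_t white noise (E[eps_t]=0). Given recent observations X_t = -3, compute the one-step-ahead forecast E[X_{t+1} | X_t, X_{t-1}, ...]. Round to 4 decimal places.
E[X_{t+1} \mid \mathcal F_t] = 1.7550

For an AR(p) model X_t = c + sum_i phi_i X_{t-i} + eps_t, the
one-step-ahead conditional mean is
  E[X_{t+1} | X_t, ...] = c + sum_i phi_i X_{t+1-i}.
Substitute known values:
  E[X_{t+1} | ...] = (-0.585) * (-3)
                   = 1.7550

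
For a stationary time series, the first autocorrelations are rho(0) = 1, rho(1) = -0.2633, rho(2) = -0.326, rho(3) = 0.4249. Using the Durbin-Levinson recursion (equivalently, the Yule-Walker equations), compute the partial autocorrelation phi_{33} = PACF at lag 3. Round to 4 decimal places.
\phi_{33} = 0.2501

The PACF at lag k is phi_{kk}, the last component of the solution
to the Yule-Walker system G_k phi = r_k where
  (G_k)_{ij} = rho(|i - j|), (r_k)_i = rho(i), i,j = 1..k.
Equivalently, Durbin-Levinson gives phi_{kk} iteratively:
  phi_{11} = rho(1)
  phi_{kk} = [rho(k) - sum_{j=1..k-1} phi_{k-1,j} rho(k-j)]
            / [1 - sum_{j=1..k-1} phi_{k-1,j} rho(j)],
  phi_{k,j} = phi_{k-1,j} - phi_{kk} phi_{k-1,k-j},  j = 1..k-1.
Step k = 1:
  phi_11 = rho(1) = -0.2633.
Step k = 2:
  phi_22 = [rho(2) - phi_11 rho(1)] / [1 - phi_11 rho(1)] = [-0.326 - (-0.2633)(-0.2633)] / [1 - (-0.2633)(-0.2633)]
         = -0.39532689 / 0.93067311 = -0.424775.
  Update: phi_21 = phi_11 - phi_22 phi_11 = -0.2633 - (-0.424775)(-0.2633) = -0.375143.
Step k = 3:
  phi_33 = [rho(3) - phi_21 rho(2) - phi_22 rho(1)] / [1 - phi_21 rho(1) - phi_22 rho(2)]
    numerator   = 0.4249 - (-0.375143)(-0.326) - (-0.424775)(-0.2633) = 0.19075996
    denominator = 1 - (-0.375143)(-0.2633) - (-0.424775)(-0.326) = 0.76274804
  phi_33 = 0.19075996 / 0.76274804 = 0.2501.
Therefore phi_{33} = 0.2501.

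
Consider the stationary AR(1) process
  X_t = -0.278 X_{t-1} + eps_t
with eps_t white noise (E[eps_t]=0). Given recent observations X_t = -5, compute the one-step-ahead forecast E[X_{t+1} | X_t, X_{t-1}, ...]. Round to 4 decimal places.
E[X_{t+1} \mid \mathcal F_t] = 1.3900

For an AR(p) model X_t = c + sum_i phi_i X_{t-i} + eps_t, the
one-step-ahead conditional mean is
  E[X_{t+1} | X_t, ...] = c + sum_i phi_i X_{t+1-i}.
Substitute known values:
  E[X_{t+1} | ...] = (-0.278) * (-5)
                   = 1.3900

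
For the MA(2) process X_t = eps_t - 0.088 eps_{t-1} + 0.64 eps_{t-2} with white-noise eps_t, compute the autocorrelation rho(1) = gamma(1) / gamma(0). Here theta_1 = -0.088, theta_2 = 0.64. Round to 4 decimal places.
\rho(1) = -0.1018

For an MA(q) process with theta_0 = 1, the autocovariance is
  gamma(k) = sigma^2 * sum_{i=0..q-k} theta_i * theta_{i+k},
and rho(k) = gamma(k) / gamma(0). Sigma^2 cancels.
  numerator   = (1)*(-0.088) + (-0.088)*(0.64) = -0.14432.
  denominator = (1)^2 + (-0.088)^2 + (0.64)^2 = 1.417344.
  rho(1) = -0.14432 / 1.417344 = -0.1018.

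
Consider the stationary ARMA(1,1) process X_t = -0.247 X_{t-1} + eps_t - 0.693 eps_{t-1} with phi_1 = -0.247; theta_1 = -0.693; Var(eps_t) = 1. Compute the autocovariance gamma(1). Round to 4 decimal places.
\gamma(1) = -1.1724

Multiply the model equation by X_{t-k} and take expectations. With theta_0 = psi_0 = 1 and psi_j the MA(infinity) weights, this gives
  gamma(k) - sum_i phi_i gamma(k-i) = c_k,
  c_k = sigma^2 * sum_{j=k..q} theta_j psi_{j-k}   (c_k = 0 for k > q),
using gamma(-m) = gamma(m).
psi-weights needed (psi_j = theta_j + sum_i phi_i psi_{j-i}):
  psi_1 = theta_1 + phi_1 = -0.693 + (-0.247) = -0.94
Right-hand sides:
  c_0 = sigma^2 (1 + theta_1 psi_1) = 1 * (1 + (-0.693)(-0.94)) = 1 * 1.65142 = 1.65142
  c_1 = sigma^2 theta_1 = 1 * (-0.693) = -0.693
  c_2 = 0
Equations for k = 0 and k = 1 (AR order 1):
  gamma(0) = phi_1 gamma(1) + c_0
  gamma(1) = phi_1 gamma(0) + c_1
Substituting the second into the first: gamma(0) (1 - phi_1^2) = c_0 + phi_1 c_1, so
  gamma(0) = (c_0 + phi_1 c_1) / (1 - phi_1^2) = (1.65142 + (-0.247)(-0.693)) / (1 - (-0.247)^2) = 1.822591 / 0.938991 = 1.94101.
  gamma(1) = phi_1 gamma(0) + c_1 = (-0.247)(1.94101) + (-0.693) = -1.172429.
Therefore gamma(1) = -1.1724 (to 4 decimal places).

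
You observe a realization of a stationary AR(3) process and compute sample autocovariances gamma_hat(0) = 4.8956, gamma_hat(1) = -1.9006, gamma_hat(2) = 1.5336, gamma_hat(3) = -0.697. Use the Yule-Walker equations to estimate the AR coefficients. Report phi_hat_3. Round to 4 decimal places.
\hat\phi_{3} = 0.0370

The Yule-Walker equations for an AR(p) process read, in matrix form,
  Gamma_p phi = r_p,   with   (Gamma_p)_{ij} = gamma(|i - j|),
                       (r_p)_i = gamma(i),   i,j = 1..p.
Substitute the sample gammas (Toeplitz matrix and right-hand side of size 3):
  Gamma_p = [[4.8956, -1.9006, 1.5336], [-1.9006, 4.8956, -1.9006], [1.5336, -1.9006, 4.8956]]
  r_p     = [-1.9006, 1.5336, -0.697]
Written out (R1..R3):
  (R1) 4.8956 phi_1 - 1.9006 phi_2 + 1.5336 phi_3 = -1.9006
  (R2) -1.9006 phi_1 + 4.8956 phi_2 - 1.9006 phi_3 = 1.5336
  (R3) 1.5336 phi_1 - 1.9006 phi_2 + 4.8956 phi_3 = -0.697
Gaussian elimination:
  R2 <- R2 - (-1.9006/4.8956) R1 = R2 - (-0.388226) R1:  4.157737 phi_2 - 1.305216 phi_3 = 0.795737
  R3 <- R3 - (1.5336/4.8956) R1 = R3 - (0.313261) R1:  -1.305216 phi_2 + 4.415183 phi_3 = -0.101616
  R3 <- R3 - (-1.305216/4.157737) R2 = R3 - (-0.313925) R2:  4.005443 phi_3 = 0.148185
Back-substitution:
  phi_hat_3 = 0.148185 / 4.005443 = 0.036996
  phi_hat_2 = (0.795737 - (-1.305216)(0.036996)) / 4.157737 = 0.203001
  phi_hat_1 = (-1.9006 - (-1.9006)(0.203001) - (1.5336)(0.036996)) / 4.8956 = -0.321005
So phi_hat = [-0.3210, 0.2030, 0.0370].
Therefore phi_hat_3 = 0.0370.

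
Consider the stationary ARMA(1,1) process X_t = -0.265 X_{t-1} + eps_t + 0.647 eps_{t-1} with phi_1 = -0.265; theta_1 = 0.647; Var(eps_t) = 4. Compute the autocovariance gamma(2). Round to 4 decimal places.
\gamma(2) = -0.3608

Multiply the model equation by X_{t-k} and take expectations. With theta_0 = psi_0 = 1 and psi_j the MA(infinity) weights, this gives
  gamma(k) - sum_i phi_i gamma(k-i) = c_k,
  c_k = sigma^2 * sum_{j=k..q} theta_j psi_{j-k}   (c_k = 0 for k > q),
using gamma(-m) = gamma(m).
psi-weights needed (psi_j = theta_j + sum_i phi_i psi_{j-i}):
  psi_1 = theta_1 + phi_1 = 0.647 + (-0.265) = 0.382
Right-hand sides:
  c_0 = sigma^2 (1 + theta_1 psi_1) = 4 * (1 + (0.647)(0.382)) = 4 * 1.247154 = 4.988616
  c_1 = sigma^2 theta_1 = 4 * (0.647) = 2.588
  c_2 = 0
Equations for k = 0 and k = 1 (AR order 1):
  gamma(0) = phi_1 gamma(1) + c_0
  gamma(1) = phi_1 gamma(0) + c_1
Substituting the second into the first: gamma(0) (1 - phi_1^2) = c_0 + phi_1 c_1, so
  gamma(0) = (c_0 + phi_1 c_1) / (1 - phi_1^2) = (4.988616 + (-0.265)(2.588)) / (1 - (-0.265)^2) = 4.302796 / 0.929775 = 4.627782.
  gamma(1) = phi_1 gamma(0) + c_1 = (-0.265)(4.627782) + (2.588) = 1.361638.
For k = 2 (> q): gamma(2) = phi_1 gamma(1) = (-0.265)(1.361638) = -0.360834.
Therefore gamma(2) = -0.3608 (to 4 decimal places).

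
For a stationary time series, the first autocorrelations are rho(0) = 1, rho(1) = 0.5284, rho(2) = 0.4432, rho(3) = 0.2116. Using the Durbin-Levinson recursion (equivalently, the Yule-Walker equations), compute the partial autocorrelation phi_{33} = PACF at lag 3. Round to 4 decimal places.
\phi_{33} = -0.1310

The PACF at lag k is phi_{kk}, the last component of the solution
to the Yule-Walker system G_k phi = r_k where
  (G_k)_{ij} = rho(|i - j|), (r_k)_i = rho(i), i,j = 1..k.
Equivalently, Durbin-Levinson gives phi_{kk} iteratively:
  phi_{11} = rho(1)
  phi_{kk} = [rho(k) - sum_{j=1..k-1} phi_{k-1,j} rho(k-j)]
            / [1 - sum_{j=1..k-1} phi_{k-1,j} rho(j)],
  phi_{k,j} = phi_{k-1,j} - phi_{kk} phi_{k-1,k-j},  j = 1..k-1.
Step k = 1:
  phi_11 = rho(1) = 0.5284.
Step k = 2:
  phi_22 = [rho(2) - phi_11 rho(1)] / [1 - phi_11 rho(1)] = [0.4432 - (0.5284)(0.5284)] / [1 - (0.5284)(0.5284)]
         = 0.16399344 / 0.72079344 = 0.227518.
  Update: phi_21 = phi_11 - phi_22 phi_11 = 0.5284 - (0.227518)(0.5284) = 0.40818.
Step k = 3:
  phi_33 = [rho(3) - phi_21 rho(2) - phi_22 rho(1)] / [1 - phi_21 rho(1) - phi_22 rho(2)]
    numerator   = 0.2116 - (0.40818)(0.4432) - (0.227518)(0.5284) = -0.08952564
    denominator = 1 - (0.40818)(0.5284) - (0.227518)(0.4432) = 0.68348199
  phi_33 = -0.08952564 / 0.68348199 = -0.131.
Therefore phi_{33} = -0.1310.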